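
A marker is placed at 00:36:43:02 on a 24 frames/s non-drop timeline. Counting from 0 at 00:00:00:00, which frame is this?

Total seconds to the label: (0 × 3600 + 36 × 60 + 43) = 2203.
Frame index = 2203 × 24 + 2 = 52874.

frame 52874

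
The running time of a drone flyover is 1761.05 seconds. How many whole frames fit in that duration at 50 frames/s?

Frames = 1761.05 × 50 = 176105/2 ≈ 88052.5000.
Complete frames: 88052.

88052 frames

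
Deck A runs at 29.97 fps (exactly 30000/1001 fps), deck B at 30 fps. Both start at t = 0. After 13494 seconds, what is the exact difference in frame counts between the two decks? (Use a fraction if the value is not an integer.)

31140/77 frames

A emits 30000/1001 × 13494 = 31140000/77 frames; B emits 30 × 13494 = 404820.
Difference = 31140/77 frames (≈ 404.4156); B is ahead of A.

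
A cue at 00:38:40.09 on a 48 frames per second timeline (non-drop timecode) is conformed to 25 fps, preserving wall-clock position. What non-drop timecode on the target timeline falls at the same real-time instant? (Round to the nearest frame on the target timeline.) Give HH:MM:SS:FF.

00:38:40:05

Source frame index: (0×3600 + 38×60 + 40) × 48 + 9 = 111369.
Real time: 111369 / (48) = 37123/16 s.
Target frame: (37123/16) × (25) = 928075/16 ≈ 58004.688 → 58005.
At 25 labels/s: frame 58005 → 00:38:40:05.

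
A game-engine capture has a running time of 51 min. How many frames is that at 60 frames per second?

51 min = 3060 s.
Frames = 3060 × 60 = 183600.

183600 frames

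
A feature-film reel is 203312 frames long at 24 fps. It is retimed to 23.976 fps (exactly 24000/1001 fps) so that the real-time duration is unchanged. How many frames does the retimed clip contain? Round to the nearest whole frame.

203109 frames

Frames at target rate = 203312 × (24000/1001) / (24) = 203312000/1001 ≈ 203108.891.
Nearest whole frame: 203109.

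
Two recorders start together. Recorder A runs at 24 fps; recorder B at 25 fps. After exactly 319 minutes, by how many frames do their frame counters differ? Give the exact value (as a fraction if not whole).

319 min = 19140 s.
A emits 24 × 19140 = 459360 frames; B emits 25 × 19140 = 478500.
Difference = 19140 frames; B is ahead of A.

19140 frames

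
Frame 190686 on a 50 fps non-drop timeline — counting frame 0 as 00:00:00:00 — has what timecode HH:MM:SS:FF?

190686 ÷ 50 = 3813 full seconds, remainder 36 frames.
3813 s = 1 h 3 min 33 s.
Timecode: 01:03:33:36.

01:03:33:36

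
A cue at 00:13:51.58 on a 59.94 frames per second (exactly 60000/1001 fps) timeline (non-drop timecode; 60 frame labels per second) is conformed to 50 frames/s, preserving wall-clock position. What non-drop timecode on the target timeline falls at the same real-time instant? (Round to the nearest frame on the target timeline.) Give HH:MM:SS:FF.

00:13:52:40

Source frame index: (0×3600 + 13×60 + 51) × 60 + 58 = 49918.
Real time: 49918 / (60000/1001) = 24983959/30000 s.
Target frame: (24983959/30000) × (50) = 24983959/600 ≈ 41639.932 → 41640.
At 50 labels/s: frame 41640 → 00:13:52:40.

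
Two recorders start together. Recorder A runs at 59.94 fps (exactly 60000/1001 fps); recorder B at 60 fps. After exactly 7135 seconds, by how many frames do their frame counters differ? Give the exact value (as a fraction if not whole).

A emits 60000/1001 × 7135 = 428100000/1001 frames; B emits 60 × 7135 = 428100.
Difference = 428100/1001 frames (≈ 427.6723); B is ahead of A.

428100/1001 frames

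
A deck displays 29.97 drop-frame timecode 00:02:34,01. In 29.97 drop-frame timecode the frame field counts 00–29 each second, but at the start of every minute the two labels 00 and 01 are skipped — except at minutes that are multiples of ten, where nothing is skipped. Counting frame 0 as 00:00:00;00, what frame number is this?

Complete 10-minute blocks: 0, each 17982 frames → 0.
Remaining 2 whole minutes in the current block: 1800 + 1 × 1798 = 3598 frames.
Within the current minute: 34 × 30 + 1 − 2 = 1019 (labels ;00/;01 skipped at this minute). Total = 0 + 3598 + 1019 = 4617.

4617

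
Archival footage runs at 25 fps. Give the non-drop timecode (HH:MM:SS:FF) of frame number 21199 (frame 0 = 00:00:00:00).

00:14:07:24

21199 ÷ 25 = 847 full seconds, remainder 24 frames.
847 s = 0 h 14 min 7 s.
Timecode: 00:14:07:24.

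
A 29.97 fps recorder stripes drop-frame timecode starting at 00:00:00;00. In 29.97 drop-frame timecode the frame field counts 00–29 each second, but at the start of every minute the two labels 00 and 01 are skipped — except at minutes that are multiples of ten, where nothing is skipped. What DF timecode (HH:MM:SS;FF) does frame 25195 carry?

Ten DF minutes hold 17982 frames, so frame 25195 lies in block 1 (frames 17982–35963) with 7213 frames into that block.
The block's first minute is 1800 frames and the rest 1798 each; 7213 frames reaches minute 4, so 1 × 18 + 4 × 2 = 26 labels have been skipped so far.
Adding those back, label number 25195 + 26 = 25221 at 30 labels/s is 840 s + 21 f = 0 h 14 min 0 s frame 21, i.e. 00:14:00;21.

00:14:00;21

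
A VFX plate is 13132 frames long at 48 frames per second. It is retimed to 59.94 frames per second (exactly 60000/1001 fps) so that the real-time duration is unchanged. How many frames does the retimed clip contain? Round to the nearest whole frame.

Frames at target rate = 13132 × (60000/1001) / (48) = 2345000/143 ≈ 16398.601.
Nearest whole frame: 16399.

16399 frames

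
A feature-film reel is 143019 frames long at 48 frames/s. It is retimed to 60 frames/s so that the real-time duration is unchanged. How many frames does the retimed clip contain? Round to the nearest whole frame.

Frames at target rate = 143019 × (60) / (48) = 715095/4 ≈ 178773.750.
Nearest whole frame: 178774.

178774 frames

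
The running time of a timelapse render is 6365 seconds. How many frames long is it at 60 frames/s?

381900 frames

Frames = 6365 × 60 = 381900.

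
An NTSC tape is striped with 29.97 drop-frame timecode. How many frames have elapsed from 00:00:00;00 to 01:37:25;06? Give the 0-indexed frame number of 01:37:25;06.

Complete 10-minute blocks: 9, each 17982 frames → 161838.
Remaining 7 whole minutes in the current block: 1800 + 6 × 1798 = 12588 frames.
Within the current minute: 25 × 30 + 6 − 2 = 754 (labels ;00/;01 skipped at this minute). Total = 161838 + 12588 + 754 = 175180.

175180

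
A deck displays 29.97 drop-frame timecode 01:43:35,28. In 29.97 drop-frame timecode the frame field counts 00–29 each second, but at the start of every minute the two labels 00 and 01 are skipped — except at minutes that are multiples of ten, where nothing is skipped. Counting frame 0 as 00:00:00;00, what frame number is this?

186292

Complete 10-minute blocks: 10, each 17982 frames → 179820.
Remaining 3 whole minutes in the current block: 1800 + 2 × 1798 = 5396 frames.
Within the current minute: 35 × 30 + 28 − 2 = 1076 (labels ;00/;01 skipped at this minute). Total = 179820 + 5396 + 1076 = 186292.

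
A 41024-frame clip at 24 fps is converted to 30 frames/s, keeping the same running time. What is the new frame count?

51280 frames

Target frames = source frames × (target rate / source rate) = 41024 × (30)/(24) = 41024 × 5/4 = 51280.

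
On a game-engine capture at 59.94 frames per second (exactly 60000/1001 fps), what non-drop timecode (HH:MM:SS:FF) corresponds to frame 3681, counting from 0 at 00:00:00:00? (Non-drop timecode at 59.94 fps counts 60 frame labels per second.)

3681 ÷ 60 = 61 full seconds, remainder 21 frames.
61 s = 0 h 1 min 1 s.
Timecode: 00:01:01:21.

00:01:01:21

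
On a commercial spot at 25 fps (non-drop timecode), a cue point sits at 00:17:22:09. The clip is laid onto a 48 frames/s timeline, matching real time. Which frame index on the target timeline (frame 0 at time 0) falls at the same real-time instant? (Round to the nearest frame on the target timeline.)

Source frame index: (0×3600 + 17×60 + 22) × 25 + 9 = 26059.
Real time: 26059 / (25) = 26059/25 s.
Target frame: (26059/25) × (48) = 1250832/25 ≈ 50033.280 → 50033.

frame 50033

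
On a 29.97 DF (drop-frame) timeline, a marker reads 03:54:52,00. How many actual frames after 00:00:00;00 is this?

422338

Complete 10-minute blocks: 23, each 17982 frames → 413586.
Remaining 4 whole minutes in the current block: 1800 + 3 × 1798 = 7194 frames.
Within the current minute: 52 × 30 + 0 − 2 = 1558 (labels ;00/;01 skipped at this minute). Total = 413586 + 7194 + 1558 = 422338.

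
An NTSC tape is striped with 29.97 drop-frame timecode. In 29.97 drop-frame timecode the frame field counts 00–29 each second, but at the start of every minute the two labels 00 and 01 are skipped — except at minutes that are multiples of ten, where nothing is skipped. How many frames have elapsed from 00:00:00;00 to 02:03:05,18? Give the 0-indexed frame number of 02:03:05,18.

221346

As if non-drop at 30 labels/s: (2 × 3600 + 3 × 60 + 5) × 30 + 18 = 221568.
Minute boundaries passed: 123; those not divisible by 10: 123 − 12 = 111; dropped labels = 2 × 111 = 222.
Actual frame index = 221568 − 222 = 221346.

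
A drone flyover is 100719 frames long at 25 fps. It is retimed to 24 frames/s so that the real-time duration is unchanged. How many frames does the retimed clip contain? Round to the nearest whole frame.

Frames at target rate = 100719 × (24) / (25) = 2417256/25 ≈ 96690.240.
Nearest whole frame: 96690.

96690 frames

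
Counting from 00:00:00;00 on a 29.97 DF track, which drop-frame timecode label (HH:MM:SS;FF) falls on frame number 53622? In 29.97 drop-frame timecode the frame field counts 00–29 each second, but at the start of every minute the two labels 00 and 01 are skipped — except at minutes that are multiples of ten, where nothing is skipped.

Ten DF minutes hold 17982 frames, so frame 53622 lies in block 2 (frames 35964–53945) with 17658 frames into that block.
The block's first minute is 1800 frames and the rest 1798 each; 17658 frames reaches minute 9, so 2 × 18 + 9 × 2 = 54 labels have been skipped so far.
Adding those back, label number 53622 + 54 = 53676 at 30 labels/s is 1789 s + 6 f = 0 h 29 min 49 s frame 6, i.e. 00:29:49;06.

00:29:49;06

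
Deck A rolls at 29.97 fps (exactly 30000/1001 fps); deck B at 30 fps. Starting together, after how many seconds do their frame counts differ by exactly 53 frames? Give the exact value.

The gap grows by |30 − 30000/1001| = 30/1001 frames per second.
Time for a 53-frame gap: 53 ÷ (30/1001) = 53053/30 s.

53053/30 seconds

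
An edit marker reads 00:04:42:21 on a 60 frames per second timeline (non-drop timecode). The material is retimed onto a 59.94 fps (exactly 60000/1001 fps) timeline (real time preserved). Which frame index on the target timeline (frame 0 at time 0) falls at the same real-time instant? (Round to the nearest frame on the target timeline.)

Source frame index: (0×3600 + 4×60 + 42) × 60 + 21 = 16941.
Real time: 16941 / (60) = 5647/20 s.
Target frame: (5647/20) × (60000/1001) = 16941000/1001 ≈ 16924.076 → 16924.

frame 16924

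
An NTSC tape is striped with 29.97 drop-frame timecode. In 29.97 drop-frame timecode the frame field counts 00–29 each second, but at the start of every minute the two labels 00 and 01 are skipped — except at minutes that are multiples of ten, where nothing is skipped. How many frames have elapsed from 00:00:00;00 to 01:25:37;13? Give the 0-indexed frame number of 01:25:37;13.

153969

Complete 10-minute blocks: 8, each 17982 frames → 143856.
Remaining 5 whole minutes in the current block: 1800 + 4 × 1798 = 8992 frames.
Within the current minute: 37 × 30 + 13 − 2 = 1121 (labels ;00/;01 skipped at this minute). Total = 143856 + 8992 + 1121 = 153969.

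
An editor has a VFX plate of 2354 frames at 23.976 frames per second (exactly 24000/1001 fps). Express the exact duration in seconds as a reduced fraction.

Running time = 2354 ÷ (24000/1001) = 2354 × 1001/24000 = 1178177/12000 s.

1178177/12000 seconds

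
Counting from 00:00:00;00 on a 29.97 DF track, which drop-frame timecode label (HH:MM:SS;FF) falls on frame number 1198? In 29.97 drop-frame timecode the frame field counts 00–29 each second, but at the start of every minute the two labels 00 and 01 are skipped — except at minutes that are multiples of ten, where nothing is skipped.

00:00:39;28

Each 10-minute DF block holds 10 × 60 × 30 − 9 × 2 = 17982 frames. 1198 ÷ 17982 → 0 full blocks, remainder 1198.
Within the partial block the first minute is 1800 frames and each further minute 1798, so 0 further minute boundaries passed. Total skipped labels = 18 × 0 + 2 × 0 = 0.
Non-drop label index = 1198 + 0 = 1198; at 30 labels/s that is 00:00:39:28, i.e. DF 00:00:39;28.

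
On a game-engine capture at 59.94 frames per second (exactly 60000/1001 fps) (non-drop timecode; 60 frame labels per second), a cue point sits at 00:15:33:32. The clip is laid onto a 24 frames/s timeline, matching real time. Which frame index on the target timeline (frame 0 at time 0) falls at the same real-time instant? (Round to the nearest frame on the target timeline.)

frame 22427

Source frame index: (0×3600 + 15×60 + 33) × 60 + 32 = 56012.
Real time: 56012 / (60000/1001) = 14017003/15000 s.
Target frame: (14017003/15000) × (24) = 14017003/625 ≈ 22427.205 → 22427.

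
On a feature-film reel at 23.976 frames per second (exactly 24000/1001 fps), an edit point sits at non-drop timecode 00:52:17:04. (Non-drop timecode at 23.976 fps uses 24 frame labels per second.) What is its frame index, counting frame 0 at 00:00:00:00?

75292

Total seconds to the label: (0 × 3600 + 52 × 60 + 17) = 3137.
Frame index = 3137 × 24 + 4 = 75292.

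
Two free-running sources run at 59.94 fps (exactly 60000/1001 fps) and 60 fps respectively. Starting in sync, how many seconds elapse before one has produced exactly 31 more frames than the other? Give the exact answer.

31031/60 seconds

The gap grows by |60 − 60000/1001| = 60/1001 frames per second.
Time for a 31-frame gap: 31 ÷ (60/1001) = 31031/60 s.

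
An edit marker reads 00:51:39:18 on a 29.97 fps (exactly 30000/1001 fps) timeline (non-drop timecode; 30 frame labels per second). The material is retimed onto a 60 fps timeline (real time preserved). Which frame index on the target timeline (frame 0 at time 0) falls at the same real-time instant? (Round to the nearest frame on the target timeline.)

frame 186162

Source frame index: (0×3600 + 51×60 + 39) × 30 + 18 = 92988.
Real time: 92988 / (30000/1001) = 7756749/2500 s.
Target frame: (7756749/2500) × (60) = 23270247/125 ≈ 186161.976 → 186162.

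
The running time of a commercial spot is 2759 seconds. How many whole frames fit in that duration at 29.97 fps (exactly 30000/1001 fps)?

82687 frames

Frames = 2759 × 30000/1001 = 82770000/1001 ≈ 82687.3127.
Complete frames: 82687.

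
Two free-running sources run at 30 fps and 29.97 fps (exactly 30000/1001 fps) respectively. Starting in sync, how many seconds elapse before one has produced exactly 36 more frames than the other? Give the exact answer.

The gap grows by |30000/1001 − 30| = 30/1001 frames per second.
Time for a 36-frame gap: 36 ÷ (30/1001) = 1201.2 s.

1201.2 seconds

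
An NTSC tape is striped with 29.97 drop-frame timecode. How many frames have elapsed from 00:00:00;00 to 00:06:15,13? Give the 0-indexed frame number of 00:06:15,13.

11251

Complete 10-minute blocks: 0, each 17982 frames → 0.
Remaining 6 whole minutes in the current block: 1800 + 5 × 1798 = 10790 frames.
Within the current minute: 15 × 30 + 13 − 2 = 461 (labels ;00/;01 skipped at this minute). Total = 0 + 10790 + 461 = 11251.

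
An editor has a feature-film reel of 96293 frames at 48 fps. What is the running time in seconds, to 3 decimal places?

2006.104 seconds

Running time = 96293 × 1/48 = 96293/48 s ≈ 2006.104 s.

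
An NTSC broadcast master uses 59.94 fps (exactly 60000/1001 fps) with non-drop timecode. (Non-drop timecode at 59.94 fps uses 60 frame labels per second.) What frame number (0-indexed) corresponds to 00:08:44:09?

31449

Total seconds to the label: (0 × 3600 + 8 × 60 + 44) = 524.
Frame index = 524 × 60 + 9 = 31449.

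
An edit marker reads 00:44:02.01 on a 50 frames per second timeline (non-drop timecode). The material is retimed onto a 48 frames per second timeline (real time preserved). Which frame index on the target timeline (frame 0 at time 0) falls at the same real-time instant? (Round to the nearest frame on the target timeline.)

Source frame index: (0×3600 + 44×60 + 2) × 50 + 1 = 132101.
Real time: 132101 / (50) = 132101/50 s.
Target frame: (132101/50) × (48) = 3170424/25 ≈ 126816.960 → 126817.

frame 126817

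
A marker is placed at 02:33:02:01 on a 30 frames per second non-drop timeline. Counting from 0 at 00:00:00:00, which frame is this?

Total seconds to the label: (2 × 3600 + 33 × 60 + 2) = 9182.
Frame index = 9182 × 30 + 1 = 275461.

frame 275461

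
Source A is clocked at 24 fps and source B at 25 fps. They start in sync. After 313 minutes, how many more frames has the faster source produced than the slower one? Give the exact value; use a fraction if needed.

18780 frames

313 min = 18780 s.
A emits 24 × 18780 = 450720 frames; B emits 25 × 18780 = 469500.
Difference = 18780 frames; B is ahead of A.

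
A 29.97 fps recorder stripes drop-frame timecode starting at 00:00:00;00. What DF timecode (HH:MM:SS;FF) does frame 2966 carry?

Ten DF minutes hold 17982 frames, so frame 2966 lies in block 0 (frames 0–17981) with 2966 frames into that block.
The block's first minute is 1800 frames and the rest 1798 each; 2966 frames reaches minute 1, so 0 × 18 + 1 × 2 = 2 labels have been skipped so far.
Adding those back, label number 2966 + 2 = 2968 at 30 labels/s is 98 s + 28 f = 0 h 1 min 38 s frame 28, i.e. 00:01:38;28.

00:01:38;28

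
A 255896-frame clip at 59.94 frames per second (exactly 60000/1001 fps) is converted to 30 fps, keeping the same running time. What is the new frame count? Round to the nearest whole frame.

128076 frames

Frames at target rate = 255896 × (30) / (60000/1001) = 32018987/250 ≈ 128075.948.
Nearest whole frame: 128076.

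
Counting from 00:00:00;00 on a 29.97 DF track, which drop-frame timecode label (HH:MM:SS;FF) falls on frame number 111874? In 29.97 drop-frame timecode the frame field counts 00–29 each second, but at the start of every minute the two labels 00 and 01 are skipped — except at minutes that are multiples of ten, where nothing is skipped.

01:02:12;26

Each 10-minute DF block holds 10 × 60 × 30 − 9 × 2 = 17982 frames. 111874 ÷ 17982 → 6 full blocks, remainder 3982.
Within the partial block the first minute is 1800 frames and each further minute 1798, so 2 further minute boundaries passed. Total skipped labels = 18 × 6 + 2 × 2 = 112.
Non-drop label index = 111874 + 112 = 111986; at 30 labels/s that is 01:02:12:26, i.e. DF 01:02:12;26.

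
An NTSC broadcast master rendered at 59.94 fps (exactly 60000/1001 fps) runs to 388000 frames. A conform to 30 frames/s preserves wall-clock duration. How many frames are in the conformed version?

Target frames = source frames × (target rate / source rate) = 388000 × (30)/(60000/1001) = 388000 × 1001/2000 = 194194.

194194 frames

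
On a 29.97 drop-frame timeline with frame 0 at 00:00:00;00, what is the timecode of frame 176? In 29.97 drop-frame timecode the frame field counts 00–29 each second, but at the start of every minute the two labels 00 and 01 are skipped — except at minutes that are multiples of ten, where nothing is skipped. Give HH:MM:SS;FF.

00:00:05;26

Ten DF minutes hold 17982 frames, so frame 176 lies in block 0 (frames 0–17981) with 176 frames into that block.
The block's first minute is 1800 frames and the rest 1798 each; 176 frames reaches minute 0, so 0 × 18 + 0 × 2 = 0 labels have been skipped so far.
Adding those back, label number 176 + 0 = 176 at 30 labels/s is 5 s + 26 f = 0 h 0 min 5 s frame 26, i.e. 00:00:05;26.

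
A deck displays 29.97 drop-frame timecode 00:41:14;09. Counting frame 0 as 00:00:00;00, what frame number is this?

74155

Complete 10-minute blocks: 4, each 17982 frames → 71928.
Remaining 1 whole minute in the current block: 1800 + 0 × 1798 = 1800 frames.
Within the current minute: 14 × 30 + 9 − 2 = 427 (labels ;00/;01 skipped at this minute). Total = 71928 + 1800 + 427 = 74155.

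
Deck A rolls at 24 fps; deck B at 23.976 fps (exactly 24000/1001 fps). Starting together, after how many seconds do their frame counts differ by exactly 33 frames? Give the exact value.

The gap grows by |24000/1001 − 24| = 24/1001 frames per second.
Time for a 33-frame gap: 33 ÷ (24/1001) = 1376.375 s.

1376.375 seconds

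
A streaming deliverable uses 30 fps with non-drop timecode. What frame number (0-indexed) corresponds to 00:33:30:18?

60318

Total seconds to the label: (0 × 3600 + 33 × 60 + 30) = 2010.
Frame index = 2010 × 30 + 18 = 60318.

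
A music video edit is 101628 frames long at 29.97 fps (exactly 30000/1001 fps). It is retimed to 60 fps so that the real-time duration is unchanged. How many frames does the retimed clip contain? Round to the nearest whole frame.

203459 frames

Frames at target rate = 101628 × (60) / (30000/1001) = 25432407/125 ≈ 203459.256.
Nearest whole frame: 203459.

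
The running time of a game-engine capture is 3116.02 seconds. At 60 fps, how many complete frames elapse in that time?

186961 frames

Frames = 3116.02 × 60 = 934806/5 ≈ 186961.2000.
Complete frames: 186961.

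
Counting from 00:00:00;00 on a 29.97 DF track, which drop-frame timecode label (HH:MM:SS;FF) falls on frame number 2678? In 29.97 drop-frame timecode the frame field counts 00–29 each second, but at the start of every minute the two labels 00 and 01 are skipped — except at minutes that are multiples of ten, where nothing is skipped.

Ten DF minutes hold 17982 frames, so frame 2678 lies in block 0 (frames 0–17981) with 2678 frames into that block.
The block's first minute is 1800 frames and the rest 1798 each; 2678 frames reaches minute 1, so 0 × 18 + 1 × 2 = 2 labels have been skipped so far.
Adding those back, label number 2678 + 2 = 2680 at 30 labels/s is 89 s + 10 f = 0 h 1 min 29 s frame 10, i.e. 00:01:29;10.

00:01:29;10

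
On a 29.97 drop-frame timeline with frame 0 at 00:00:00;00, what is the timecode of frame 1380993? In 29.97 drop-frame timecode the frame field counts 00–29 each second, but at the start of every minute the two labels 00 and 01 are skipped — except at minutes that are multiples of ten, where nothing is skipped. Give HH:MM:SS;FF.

12:47:59;05

Ten DF minutes hold 17982 frames, so frame 1380993 lies in block 76 (frames 1366632–1384613) with 14361 frames into that block.
The block's first minute is 1800 frames and the rest 1798 each; 14361 frames reaches minute 7, so 76 × 18 + 7 × 2 = 1382 labels have been skipped so far.
Adding those back, label number 1380993 + 1382 = 1382375 at 30 labels/s is 46079 s + 5 f = 12 h 47 min 59 s frame 5, i.e. 12:47:59;05.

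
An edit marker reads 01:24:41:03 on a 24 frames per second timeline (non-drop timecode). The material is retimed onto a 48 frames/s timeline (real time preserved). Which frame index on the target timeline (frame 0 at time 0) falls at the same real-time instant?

frame 243894

Source frame index: (1×3600 + 24×60 + 41) × 24 + 3 = 121947.
Real time: 121947 / (24) = 40649/8 s.
Target frame: (40649/8) × (48) = 243894.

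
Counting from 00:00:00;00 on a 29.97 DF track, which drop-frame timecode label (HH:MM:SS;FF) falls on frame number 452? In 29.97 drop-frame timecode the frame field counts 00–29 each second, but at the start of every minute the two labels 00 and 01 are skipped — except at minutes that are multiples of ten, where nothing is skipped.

00:00:15;02

Ten DF minutes hold 17982 frames, so frame 452 lies in block 0 (frames 0–17981) with 452 frames into that block.
The block's first minute is 1800 frames and the rest 1798 each; 452 frames reaches minute 0, so 0 × 18 + 0 × 2 = 0 labels have been skipped so far.
Adding those back, label number 452 + 0 = 452 at 30 labels/s is 15 s + 2 f = 0 h 0 min 15 s frame 2, i.e. 00:00:15;02.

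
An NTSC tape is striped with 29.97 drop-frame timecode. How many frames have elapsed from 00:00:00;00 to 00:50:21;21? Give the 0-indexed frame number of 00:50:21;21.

90561

As if non-drop at 30 labels/s: (0 × 3600 + 50 × 60 + 21) × 30 + 21 = 90651.
Minute boundaries passed: 50; those not divisible by 10: 50 − 5 = 45; dropped labels = 2 × 45 = 90.
Actual frame index = 90651 − 90 = 90561.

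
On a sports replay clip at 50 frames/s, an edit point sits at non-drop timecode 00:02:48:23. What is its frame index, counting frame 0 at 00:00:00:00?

frame 8423

Total seconds to the label: (0 × 3600 + 2 × 60 + 48) = 168.
Frame index = 168 × 50 + 23 = 8423.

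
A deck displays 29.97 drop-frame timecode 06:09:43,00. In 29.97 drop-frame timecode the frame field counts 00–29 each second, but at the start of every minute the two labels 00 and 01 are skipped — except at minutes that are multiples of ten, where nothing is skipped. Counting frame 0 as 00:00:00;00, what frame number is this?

Complete 10-minute blocks: 36, each 17982 frames → 647352.
Remaining 9 whole minutes in the current block: 1800 + 8 × 1798 = 16184 frames.
Within the current minute: 43 × 30 + 0 − 2 = 1288 (labels ;00/;01 skipped at this minute). Total = 647352 + 16184 + 1288 = 664824.

664824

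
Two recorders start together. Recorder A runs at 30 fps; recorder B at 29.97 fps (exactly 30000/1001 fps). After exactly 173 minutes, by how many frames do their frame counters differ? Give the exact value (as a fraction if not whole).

311400/1001 frames

173 min = 10380 s.
A emits 30 × 10380 = 311400 frames; B emits 30000/1001 × 10380 = 311400000/1001.
Difference = 311400/1001 frames (≈ 311.0889); B is behind A.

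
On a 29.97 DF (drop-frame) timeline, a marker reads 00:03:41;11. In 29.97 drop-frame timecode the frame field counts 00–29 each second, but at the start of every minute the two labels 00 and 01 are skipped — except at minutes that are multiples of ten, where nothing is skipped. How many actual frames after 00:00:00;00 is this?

Complete 10-minute blocks: 0, each 17982 frames → 0.
Remaining 3 whole minutes in the current block: 1800 + 2 × 1798 = 5396 frames.
Within the current minute: 41 × 30 + 11 − 2 = 1239 (labels ;00/;01 skipped at this minute). Total = 0 + 5396 + 1239 = 6635.

6635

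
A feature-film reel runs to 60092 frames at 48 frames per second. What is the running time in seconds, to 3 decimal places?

1251.917 seconds

Running time = 60092 × 1/48 = 15023/12 s ≈ 1251.917 s.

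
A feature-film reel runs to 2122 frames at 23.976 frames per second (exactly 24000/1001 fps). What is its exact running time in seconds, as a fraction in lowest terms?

1062061/12000 seconds

Running time = 2122 ÷ (24000/1001) = 2122 × 1001/24000 = 1062061/12000 s.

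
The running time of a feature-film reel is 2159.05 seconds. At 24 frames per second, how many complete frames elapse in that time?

51817 frames

Frames = 2159.05 × 24 = 259086/5 ≈ 51817.2000.
Complete frames: 51817.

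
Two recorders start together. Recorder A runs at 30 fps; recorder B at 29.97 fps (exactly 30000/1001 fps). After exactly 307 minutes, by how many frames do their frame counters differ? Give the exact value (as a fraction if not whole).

307 min = 18420 s.
A emits 30 × 18420 = 552600 frames; B emits 30000/1001 × 18420 = 552600000/1001.
Difference = 552600/1001 frames (≈ 552.0480); B is behind A.

552600/1001 frames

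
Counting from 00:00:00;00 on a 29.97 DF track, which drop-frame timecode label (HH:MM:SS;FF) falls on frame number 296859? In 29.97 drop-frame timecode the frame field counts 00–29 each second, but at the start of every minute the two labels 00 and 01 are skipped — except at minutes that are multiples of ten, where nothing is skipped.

Ten DF minutes hold 17982 frames, so frame 296859 lies in block 16 (frames 287712–305693) with 9147 frames into that block.
The block's first minute is 1800 frames and the rest 1798 each; 9147 frames reaches minute 5, so 16 × 18 + 5 × 2 = 298 labels have been skipped so far.
Adding those back, label number 296859 + 298 = 297157 at 30 labels/s is 9905 s + 7 f = 2 h 45 min 5 s frame 7, i.e. 02:45:05;07.

02:45:05;07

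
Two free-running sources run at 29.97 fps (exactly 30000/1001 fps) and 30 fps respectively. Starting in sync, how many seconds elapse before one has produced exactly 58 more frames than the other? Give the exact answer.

29029/15 seconds

The gap grows by |30 − 30000/1001| = 30/1001 frames per second.
Time for a 58-frame gap: 58 ÷ (30/1001) = 29029/15 s.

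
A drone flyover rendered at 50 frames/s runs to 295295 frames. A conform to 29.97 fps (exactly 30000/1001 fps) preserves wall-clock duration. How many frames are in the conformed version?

Target frames = source frames × (target rate / source rate) = 295295 × (30000/1001)/(50) = 295295 × 600/1001 = 177000.

177000 frames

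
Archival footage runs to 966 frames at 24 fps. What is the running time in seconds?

40.25 seconds

Running time = 966 / (24) = 40.25 s.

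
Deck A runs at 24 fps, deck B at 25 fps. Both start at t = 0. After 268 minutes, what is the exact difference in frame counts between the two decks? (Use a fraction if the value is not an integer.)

16080 frames

268 min = 16080 s.
A emits 24 × 16080 = 385920 frames; B emits 25 × 16080 = 402000.
Difference = 16080 frames; B is ahead of A.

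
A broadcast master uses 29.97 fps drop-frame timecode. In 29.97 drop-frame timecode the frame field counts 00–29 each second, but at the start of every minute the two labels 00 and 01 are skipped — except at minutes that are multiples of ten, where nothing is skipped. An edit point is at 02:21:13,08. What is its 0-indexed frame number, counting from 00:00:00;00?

253944

As if non-drop at 30 labels/s: (2 × 3600 + 21 × 60 + 13) × 30 + 8 = 254198.
Minute boundaries passed: 141; those not divisible by 10: 141 − 14 = 127; dropped labels = 2 × 127 = 254.
Actual frame index = 254198 − 254 = 253944.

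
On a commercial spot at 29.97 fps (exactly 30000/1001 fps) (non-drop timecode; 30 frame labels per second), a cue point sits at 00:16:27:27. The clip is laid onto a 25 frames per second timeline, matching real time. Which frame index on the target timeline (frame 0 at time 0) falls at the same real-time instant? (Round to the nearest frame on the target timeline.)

Source frame index: (0×3600 + 16×60 + 27) × 30 + 27 = 29637.
Real time: 29637 / (30000/1001) = 9888879/10000 s.
Target frame: (9888879/10000) × (25) = 9888879/400 ≈ 24722.197 → 24722.

frame 24722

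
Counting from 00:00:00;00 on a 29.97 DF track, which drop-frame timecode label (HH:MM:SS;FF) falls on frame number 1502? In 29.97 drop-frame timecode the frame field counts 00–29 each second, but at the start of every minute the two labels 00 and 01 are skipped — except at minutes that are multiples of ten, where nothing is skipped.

Ten DF minutes hold 17982 frames, so frame 1502 lies in block 0 (frames 0–17981) with 1502 frames into that block.
The block's first minute is 1800 frames and the rest 1798 each; 1502 frames reaches minute 0, so 0 × 18 + 0 × 2 = 0 labels have been skipped so far.
Adding those back, label number 1502 + 0 = 1502 at 30 labels/s is 50 s + 2 f = 0 h 0 min 50 s frame 2, i.e. 00:00:50;02.

00:00:50;02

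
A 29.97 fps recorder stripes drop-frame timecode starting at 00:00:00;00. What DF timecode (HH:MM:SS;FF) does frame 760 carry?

Ten DF minutes hold 17982 frames, so frame 760 lies in block 0 (frames 0–17981) with 760 frames into that block.
The block's first minute is 1800 frames and the rest 1798 each; 760 frames reaches minute 0, so 0 × 18 + 0 × 2 = 0 labels have been skipped so far.
Adding those back, label number 760 + 0 = 760 at 30 labels/s is 25 s + 10 f = 0 h 0 min 25 s frame 10, i.e. 00:00:25;10.

00:00:25;10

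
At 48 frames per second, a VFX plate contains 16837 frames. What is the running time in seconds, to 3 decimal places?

350.771 seconds

Running time = 16837 × 1/48 = 16837/48 s ≈ 350.771 s.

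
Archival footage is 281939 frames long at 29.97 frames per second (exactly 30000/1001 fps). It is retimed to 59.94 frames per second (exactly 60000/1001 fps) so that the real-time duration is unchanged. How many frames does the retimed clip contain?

Target frames = source frames × (target rate / source rate) = 281939 × (60000/1001)/(30000/1001) = 281939 × 2 = 563878.

563878 frames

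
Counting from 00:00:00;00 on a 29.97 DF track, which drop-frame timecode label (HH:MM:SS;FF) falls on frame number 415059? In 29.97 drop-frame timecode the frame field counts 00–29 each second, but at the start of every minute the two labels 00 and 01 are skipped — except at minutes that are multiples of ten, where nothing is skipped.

Ten DF minutes hold 17982 frames, so frame 415059 lies in block 23 (frames 413586–431567) with 1473 frames into that block.
The block's first minute is 1800 frames and the rest 1798 each; 1473 frames reaches minute 0, so 23 × 18 + 0 × 2 = 414 labels have been skipped so far.
Adding those back, label number 415059 + 414 = 415473 at 30 labels/s is 13849 s + 3 f = 3 h 50 min 49 s frame 3, i.e. 03:50:49;03.

03:50:49;03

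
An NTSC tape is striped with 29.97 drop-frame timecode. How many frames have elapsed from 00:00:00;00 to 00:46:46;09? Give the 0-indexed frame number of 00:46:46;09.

84105

As if non-drop at 30 labels/s: (0 × 3600 + 46 × 60 + 46) × 30 + 9 = 84189.
Minute boundaries passed: 46; those not divisible by 10: 46 − 4 = 42; dropped labels = 2 × 42 = 84.
Actual frame index = 84189 − 84 = 84105.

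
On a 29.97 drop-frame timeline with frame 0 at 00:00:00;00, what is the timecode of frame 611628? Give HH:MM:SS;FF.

05:40:08;00

Each 10-minute DF block holds 10 × 60 × 30 − 9 × 2 = 17982 frames. 611628 ÷ 17982 → 34 full blocks, remainder 240.
Within the partial block the first minute is 1800 frames and each further minute 1798, so 0 further minute boundaries passed. Total skipped labels = 18 × 34 + 2 × 0 = 612.
Non-drop label index = 611628 + 612 = 612240; at 30 labels/s that is 05:40:08:00, i.e. DF 05:40:08;00.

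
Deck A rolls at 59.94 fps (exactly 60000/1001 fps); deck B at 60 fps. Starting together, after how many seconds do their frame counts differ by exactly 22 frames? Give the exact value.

The gap grows by |60 − 60000/1001| = 60/1001 frames per second.
Time for a 22-frame gap: 22 ÷ (60/1001) = 11011/30 s.

11011/30 seconds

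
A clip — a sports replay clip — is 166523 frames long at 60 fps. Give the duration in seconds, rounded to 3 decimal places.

2775.383 seconds

Running time = 166523 × 1/60 = 166523/60 s ≈ 2775.383 s.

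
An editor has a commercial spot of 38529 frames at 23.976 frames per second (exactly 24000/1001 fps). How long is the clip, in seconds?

1606.980375 seconds

Running time = 38529 / (24000/1001) = 1606.980375 s.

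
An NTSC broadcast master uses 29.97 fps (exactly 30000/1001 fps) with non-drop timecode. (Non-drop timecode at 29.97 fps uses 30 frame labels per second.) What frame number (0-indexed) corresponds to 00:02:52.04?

Total seconds to the label: (0 × 3600 + 2 × 60 + 52) = 172.
Frame index = 172 × 30 + 4 = 5164.

5164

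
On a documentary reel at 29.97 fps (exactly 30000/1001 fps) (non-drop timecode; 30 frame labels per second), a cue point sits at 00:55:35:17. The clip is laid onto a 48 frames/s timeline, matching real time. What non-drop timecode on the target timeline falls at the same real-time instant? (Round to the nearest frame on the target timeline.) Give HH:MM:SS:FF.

Source frame index: (0×3600 + 55×60 + 35) × 30 + 17 = 100067.
Real time: 100067 / (30000/1001) = 100167067/30000 s.
Target frame: (100167067/30000) × (48) = 100167067/625 ≈ 160267.307 → 160267.
At 48 labels/s: frame 160267 → 00:55:38:43.

00:55:38:43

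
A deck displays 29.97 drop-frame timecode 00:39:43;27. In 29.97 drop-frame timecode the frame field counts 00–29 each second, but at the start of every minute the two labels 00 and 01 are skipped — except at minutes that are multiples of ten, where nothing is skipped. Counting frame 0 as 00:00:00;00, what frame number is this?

71445

As if non-drop at 30 labels/s: (0 × 3600 + 39 × 60 + 43) × 30 + 27 = 71517.
Minute boundaries passed: 39; those not divisible by 10: 39 − 3 = 36; dropped labels = 2 × 36 = 72.
Actual frame index = 71517 − 72 = 71445.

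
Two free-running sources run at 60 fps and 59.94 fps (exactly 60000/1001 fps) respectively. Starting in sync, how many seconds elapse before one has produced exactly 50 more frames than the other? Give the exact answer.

The gap grows by |60000/1001 − 60| = 60/1001 frames per second.
Time for a 50-frame gap: 50 ÷ (60/1001) = 5005/6 s.

5005/6 seconds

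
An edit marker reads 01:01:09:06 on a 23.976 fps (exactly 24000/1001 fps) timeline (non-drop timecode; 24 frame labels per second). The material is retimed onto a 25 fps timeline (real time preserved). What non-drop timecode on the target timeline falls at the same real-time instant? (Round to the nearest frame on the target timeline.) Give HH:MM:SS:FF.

Source frame index: (1×3600 + 1×60 + 9) × 24 + 6 = 88062.
Real time: 88062 / (24000/1001) = 14691677/4000 s.
Target frame: (14691677/4000) × (25) = 14691677/160 ≈ 91822.981 → 91823.
At 25 labels/s: frame 91823 → 01:01:12:23.

01:01:12:23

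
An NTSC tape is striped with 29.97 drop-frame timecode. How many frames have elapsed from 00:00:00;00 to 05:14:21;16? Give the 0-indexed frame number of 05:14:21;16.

As if non-drop at 30 labels/s: (5 × 3600 + 14 × 60 + 21) × 30 + 16 = 565846.
Minute boundaries passed: 314; those not divisible by 10: 314 − 31 = 283; dropped labels = 2 × 283 = 566.
Actual frame index = 565846 − 566 = 565280.

565280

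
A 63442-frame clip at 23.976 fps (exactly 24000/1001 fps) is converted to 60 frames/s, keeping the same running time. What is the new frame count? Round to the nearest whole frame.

158764 frames

Frames at target rate = 63442 × (60) / (24000/1001) = 31752721/200 ≈ 158763.605.
Nearest whole frame: 158764.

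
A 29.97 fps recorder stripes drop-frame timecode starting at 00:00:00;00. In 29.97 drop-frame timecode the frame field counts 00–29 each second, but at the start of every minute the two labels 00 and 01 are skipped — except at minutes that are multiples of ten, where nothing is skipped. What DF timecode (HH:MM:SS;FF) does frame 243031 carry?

02:15:09;05

Each 10-minute DF block holds 10 × 60 × 30 − 9 × 2 = 17982 frames. 243031 ÷ 17982 → 13 full blocks, remainder 9265.
Within the partial block the first minute is 1800 frames and each further minute 1798, so 5 further minute boundaries passed. Total skipped labels = 18 × 13 + 2 × 5 = 244.
Non-drop label index = 243031 + 244 = 243275; at 30 labels/s that is 02:15:09:05, i.e. DF 02:15:09;05.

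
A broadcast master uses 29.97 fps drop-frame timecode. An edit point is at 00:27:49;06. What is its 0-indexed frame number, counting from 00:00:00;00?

Complete 10-minute blocks: 2, each 17982 frames → 35964.
Remaining 7 whole minutes in the current block: 1800 + 6 × 1798 = 12588 frames.
Within the current minute: 49 × 30 + 6 − 2 = 1474 (labels ;00/;01 skipped at this minute). Total = 35964 + 12588 + 1474 = 50026.

50026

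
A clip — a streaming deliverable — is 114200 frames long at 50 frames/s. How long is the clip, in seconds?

2284 seconds

Running time = 114200 / (50) = 2284 s.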